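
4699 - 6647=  - 1948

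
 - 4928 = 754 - 5682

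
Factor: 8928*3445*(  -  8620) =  - 2^7 * 3^2 * 5^2*13^1*31^1 * 53^1*431^1 = - 265124995200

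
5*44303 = 221515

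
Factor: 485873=97^1*5009^1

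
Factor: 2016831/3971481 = 672277/1323827 = 19^1*41^1*541^( - 1 )*863^1*2447^(- 1 ) 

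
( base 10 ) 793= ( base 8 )1431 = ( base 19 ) 23e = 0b1100011001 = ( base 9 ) 1071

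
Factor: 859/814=2^ ( - 1)*11^(-1)*37^( - 1)*859^1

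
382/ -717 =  - 382/717 = - 0.53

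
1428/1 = 1428=1428.00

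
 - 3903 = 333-4236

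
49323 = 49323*1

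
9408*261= 2455488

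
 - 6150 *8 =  - 49200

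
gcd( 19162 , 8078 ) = 2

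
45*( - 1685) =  - 75825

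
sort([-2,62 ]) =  [ - 2,62 ] 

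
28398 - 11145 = 17253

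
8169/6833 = 1 + 1336/6833 = 1.20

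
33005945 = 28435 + 32977510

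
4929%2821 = 2108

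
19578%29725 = 19578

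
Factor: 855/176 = 2^( - 4)*3^2 *5^1*11^( - 1) * 19^1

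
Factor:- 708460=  - 2^2 * 5^1*35423^1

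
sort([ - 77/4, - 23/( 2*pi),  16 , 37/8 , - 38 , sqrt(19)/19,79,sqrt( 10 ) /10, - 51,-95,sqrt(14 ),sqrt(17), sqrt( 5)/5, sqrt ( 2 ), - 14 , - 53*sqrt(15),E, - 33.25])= [ - 53*sqrt( 15 ), - 95, - 51, - 38, - 33.25, - 77/4, - 14, - 23/(2*pi), sqrt(19) /19, sqrt ( 10)/10,sqrt( 5 )/5 , sqrt(2),E,  sqrt( 14), sqrt( 17 ),37/8, 16,79 ] 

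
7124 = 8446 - 1322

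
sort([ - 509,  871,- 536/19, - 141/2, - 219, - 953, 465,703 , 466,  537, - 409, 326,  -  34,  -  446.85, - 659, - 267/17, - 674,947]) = [ - 953,-674, - 659, - 509,  -  446.85, - 409, - 219, - 141/2, - 34, -536/19, - 267/17,326,465,466,537, 703, 871 , 947 ] 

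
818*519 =424542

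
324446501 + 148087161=472533662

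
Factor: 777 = 3^1 * 7^1*37^1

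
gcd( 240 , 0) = 240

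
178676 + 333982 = 512658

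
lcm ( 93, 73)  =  6789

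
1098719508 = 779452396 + 319267112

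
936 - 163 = 773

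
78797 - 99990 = -21193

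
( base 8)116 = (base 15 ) 53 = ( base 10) 78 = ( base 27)2o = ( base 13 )60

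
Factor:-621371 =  - 621371^1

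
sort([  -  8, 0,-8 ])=[ - 8, -8,0 ]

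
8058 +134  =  8192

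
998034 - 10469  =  987565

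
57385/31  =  57385/31 = 1851.13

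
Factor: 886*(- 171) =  - 151506 = - 2^1*3^2*19^1*443^1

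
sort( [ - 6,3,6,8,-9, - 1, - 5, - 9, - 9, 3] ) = [ - 9,-9, - 9, - 6,-5, - 1,3 , 3,6,8 ] 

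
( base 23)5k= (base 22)63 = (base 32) 47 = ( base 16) 87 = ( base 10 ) 135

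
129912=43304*3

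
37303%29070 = 8233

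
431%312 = 119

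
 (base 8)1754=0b1111101100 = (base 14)51a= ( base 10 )1004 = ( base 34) ti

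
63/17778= 21/5926 = 0.00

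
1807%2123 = 1807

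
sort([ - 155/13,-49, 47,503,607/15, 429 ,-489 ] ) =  [ - 489, - 49, - 155/13,607/15,47,429 , 503]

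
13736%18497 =13736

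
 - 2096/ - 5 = 419 + 1/5 = 419.20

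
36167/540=36167/540=66.98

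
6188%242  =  138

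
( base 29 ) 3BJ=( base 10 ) 2861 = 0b101100101101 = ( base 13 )13c1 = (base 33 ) 2kn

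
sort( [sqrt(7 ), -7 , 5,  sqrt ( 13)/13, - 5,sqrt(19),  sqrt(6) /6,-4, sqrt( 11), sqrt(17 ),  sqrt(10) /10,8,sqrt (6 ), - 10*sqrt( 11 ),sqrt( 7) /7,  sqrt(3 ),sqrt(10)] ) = [-10*sqrt(11 ),-7, - 5,-4,  sqrt(13 ) /13,  sqrt (10)/10,sqrt( 7 ) /7,sqrt(6) /6, sqrt ( 3),  sqrt(6),sqrt(7 )  ,  sqrt( 10 ),sqrt(11 ), sqrt( 17), sqrt( 19), 5,8] 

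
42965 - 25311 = 17654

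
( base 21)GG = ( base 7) 1012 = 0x160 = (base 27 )D1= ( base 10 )352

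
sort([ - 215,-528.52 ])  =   [ - 528.52,-215]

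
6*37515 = 225090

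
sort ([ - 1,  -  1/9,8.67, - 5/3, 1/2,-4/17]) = [ - 5/3, - 1, - 4/17, - 1/9,1/2, 8.67 ] 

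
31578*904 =28546512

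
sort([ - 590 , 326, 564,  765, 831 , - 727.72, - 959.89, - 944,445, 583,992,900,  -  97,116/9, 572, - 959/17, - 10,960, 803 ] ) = [ - 959.89, - 944, - 727.72, - 590,  -  97, - 959/17, - 10,  116/9,326,445,  564,572,583,  765,803, 831,900, 960,992]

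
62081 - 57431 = 4650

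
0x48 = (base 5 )242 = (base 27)2I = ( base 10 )72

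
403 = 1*403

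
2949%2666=283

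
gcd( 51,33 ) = 3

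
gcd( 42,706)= 2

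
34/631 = 34/631 = 0.05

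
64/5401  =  64/5401 = 0.01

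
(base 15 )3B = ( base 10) 56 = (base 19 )2I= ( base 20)2G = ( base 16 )38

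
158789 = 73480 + 85309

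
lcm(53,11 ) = 583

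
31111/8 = 3888 + 7/8 = 3888.88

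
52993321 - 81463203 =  - 28469882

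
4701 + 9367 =14068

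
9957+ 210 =10167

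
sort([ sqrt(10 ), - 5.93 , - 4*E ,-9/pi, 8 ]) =[  -  4*E ,-5.93,-9/pi , sqrt(10) , 8]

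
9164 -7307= 1857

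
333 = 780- 447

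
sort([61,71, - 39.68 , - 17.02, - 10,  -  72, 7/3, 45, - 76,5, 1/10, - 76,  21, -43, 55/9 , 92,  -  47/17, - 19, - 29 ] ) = [ - 76, - 76, - 72,- 43,- 39.68, - 29, - 19, - 17.02, - 10, - 47/17,1/10 , 7/3, 5,55/9,  21, 45,61,71, 92 ] 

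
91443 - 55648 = 35795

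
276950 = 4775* 58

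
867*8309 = 7203903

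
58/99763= 58/99763  =  0.00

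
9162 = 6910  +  2252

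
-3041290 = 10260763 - 13302053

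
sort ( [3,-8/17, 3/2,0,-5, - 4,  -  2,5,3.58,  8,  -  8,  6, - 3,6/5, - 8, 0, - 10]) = [ - 10,-8, - 8, - 5, - 4 ,-3,-2,  -  8/17,0, 0, 6/5,3/2,3,3.58,5,  6 , 8] 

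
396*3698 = 1464408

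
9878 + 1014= 10892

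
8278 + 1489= 9767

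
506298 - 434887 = 71411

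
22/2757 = 22/2757= 0.01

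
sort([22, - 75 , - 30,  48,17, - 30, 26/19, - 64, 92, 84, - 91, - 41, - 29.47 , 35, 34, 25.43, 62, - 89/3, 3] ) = [ - 91, - 75, - 64 ,- 41, - 30, - 30, - 89/3, - 29.47, 26/19,3, 17, 22,25.43, 34,35, 48,62, 84, 92]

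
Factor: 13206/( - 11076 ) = - 2^(-1)  *  13^( - 1 )*31^1  =  - 31/26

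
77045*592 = 45610640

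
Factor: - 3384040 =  - 2^3*5^1*11^1*7691^1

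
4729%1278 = 895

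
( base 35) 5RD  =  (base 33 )6gl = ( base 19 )10BF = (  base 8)15653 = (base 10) 7083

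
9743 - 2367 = 7376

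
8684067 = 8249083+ 434984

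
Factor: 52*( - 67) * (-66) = 2^3*  3^1*11^1*13^1*67^1 = 229944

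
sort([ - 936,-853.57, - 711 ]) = [-936,-853.57,-711] 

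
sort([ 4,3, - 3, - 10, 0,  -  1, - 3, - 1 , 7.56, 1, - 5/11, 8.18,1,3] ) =[ - 10, - 3, - 3, - 1, - 1, - 5/11,0,1,1,3, 3, 4, 7.56, 8.18 ]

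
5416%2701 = 14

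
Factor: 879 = 3^1*293^1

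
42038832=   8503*4944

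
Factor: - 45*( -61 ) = 3^2 * 5^1*61^1 = 2745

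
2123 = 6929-4806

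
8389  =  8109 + 280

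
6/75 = 2/25 = 0.08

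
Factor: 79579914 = 2^1*3^1*31^1*427849^1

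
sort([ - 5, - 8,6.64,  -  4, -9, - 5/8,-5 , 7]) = [ - 9,-8,  -  5, - 5, - 4 ,-5/8, 6.64,  7] 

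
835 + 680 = 1515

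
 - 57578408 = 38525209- 96103617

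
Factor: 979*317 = 11^1*89^1*317^1 = 310343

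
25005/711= 8335/237 = 35.17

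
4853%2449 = 2404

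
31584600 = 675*46792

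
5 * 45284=226420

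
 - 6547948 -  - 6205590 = -342358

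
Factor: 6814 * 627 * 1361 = 5814706458 = 2^1*3^1 *11^1*19^1*1361^1*3407^1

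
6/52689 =2/17563=0.00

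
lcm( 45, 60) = 180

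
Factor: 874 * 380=2^3*5^1*19^2*23^1  =  332120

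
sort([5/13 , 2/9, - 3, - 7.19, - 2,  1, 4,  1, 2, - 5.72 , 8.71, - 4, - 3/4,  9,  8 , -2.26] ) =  [ - 7.19,  -  5.72,  -  4, - 3, - 2.26,  -  2, - 3/4,2/9,5/13,1,1,2,4,8,8.71 , 9]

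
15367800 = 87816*175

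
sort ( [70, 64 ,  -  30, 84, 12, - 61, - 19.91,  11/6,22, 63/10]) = [ - 61, - 30, - 19.91,11/6, 63/10,12, 22,64,70, 84]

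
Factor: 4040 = 2^3*5^1*101^1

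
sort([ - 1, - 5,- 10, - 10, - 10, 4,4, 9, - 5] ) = [ - 10 , - 10, - 10, - 5,-5,-1, 4, 4, 9 ] 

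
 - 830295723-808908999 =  - 1639204722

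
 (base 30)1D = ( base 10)43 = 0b101011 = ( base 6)111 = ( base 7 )61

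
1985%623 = 116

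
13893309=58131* 239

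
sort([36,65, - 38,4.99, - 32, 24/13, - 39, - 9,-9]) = [ - 39, - 38, - 32,-9 , - 9, 24/13,4.99, 36,65]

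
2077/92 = 22  +  53/92  =  22.58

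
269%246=23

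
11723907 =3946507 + 7777400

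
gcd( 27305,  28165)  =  215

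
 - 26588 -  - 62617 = 36029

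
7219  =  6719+500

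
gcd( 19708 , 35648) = 4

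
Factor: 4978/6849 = 2^1*3^(-2)*19^1 * 131^1  *  761^( - 1)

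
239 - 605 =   -  366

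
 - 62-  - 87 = 25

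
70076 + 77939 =148015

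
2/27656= 1/13828 = 0.00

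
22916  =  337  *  68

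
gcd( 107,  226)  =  1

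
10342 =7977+2365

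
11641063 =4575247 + 7065816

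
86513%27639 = 3596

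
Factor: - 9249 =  - 3^1*3083^1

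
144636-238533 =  - 93897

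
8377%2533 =778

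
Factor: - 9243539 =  - 23^1*271^1 * 1483^1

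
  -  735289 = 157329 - 892618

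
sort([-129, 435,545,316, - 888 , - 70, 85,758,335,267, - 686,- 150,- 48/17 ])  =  [-888, - 686, - 150, - 129 , -70, - 48/17,85,267, 316,335, 435, 545, 758] 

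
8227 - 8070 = 157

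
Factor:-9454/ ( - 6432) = 2^( - 4 )*3^( -1)*29^1*67^(-1)*163^1 = 4727/3216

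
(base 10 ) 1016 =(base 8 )1770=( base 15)47b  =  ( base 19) 2F9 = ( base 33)uq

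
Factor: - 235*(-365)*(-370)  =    -  31736750 = -2^1*5^3*37^1*47^1*73^1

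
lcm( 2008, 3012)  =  6024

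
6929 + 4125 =11054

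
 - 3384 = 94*(  -  36)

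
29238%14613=12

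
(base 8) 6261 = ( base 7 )12321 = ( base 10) 3249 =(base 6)23013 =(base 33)2wf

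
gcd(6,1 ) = 1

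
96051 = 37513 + 58538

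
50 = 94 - 44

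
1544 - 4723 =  - 3179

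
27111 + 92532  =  119643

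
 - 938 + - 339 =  - 1277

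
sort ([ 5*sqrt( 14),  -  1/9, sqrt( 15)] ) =[-1/9,sqrt(15),5*sqrt (14)]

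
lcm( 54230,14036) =1193060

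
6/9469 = 6/9469 = 0.00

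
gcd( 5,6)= 1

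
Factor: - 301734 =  - 2^1*3^2 * 16763^1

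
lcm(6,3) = 6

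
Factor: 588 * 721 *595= 2^2*3^1*5^1*7^4*17^1*103^1=252249060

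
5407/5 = 5407/5 = 1081.40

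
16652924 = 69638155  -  52985231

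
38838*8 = 310704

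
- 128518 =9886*( -13 ) 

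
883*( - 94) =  - 83002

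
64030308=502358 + 63527950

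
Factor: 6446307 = 3^1*7^1 * 41^1* 7487^1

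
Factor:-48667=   -41^1 * 1187^1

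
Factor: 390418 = 2^1*7^1* 79^1*353^1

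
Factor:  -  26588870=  - 2^1*5^1*7^2*11^1* 4933^1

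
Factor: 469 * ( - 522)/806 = -122409/403 = - 3^2*7^1*13^(-1)*29^1*31^( - 1 )*67^1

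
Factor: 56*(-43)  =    -  2^3*7^1*43^1= -2408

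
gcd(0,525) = 525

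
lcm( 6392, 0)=0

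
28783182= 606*47497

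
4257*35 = 148995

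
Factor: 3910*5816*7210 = 2^5*5^2 * 7^1*17^1*23^1*103^1*727^1 =163959437600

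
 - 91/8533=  - 13/1219 =- 0.01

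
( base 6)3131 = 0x2BF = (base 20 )1F3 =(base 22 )19l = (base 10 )703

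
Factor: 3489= 3^1*1163^1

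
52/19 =2+ 14/19 = 2.74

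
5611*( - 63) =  - 353493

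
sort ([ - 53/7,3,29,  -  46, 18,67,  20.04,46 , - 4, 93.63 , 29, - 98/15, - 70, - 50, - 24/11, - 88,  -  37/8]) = [-88,  -  70, - 50, - 46,-53/7, - 98/15, - 37/8, - 4, - 24/11,3, 18, 20.04,29,29,46,67,93.63 ]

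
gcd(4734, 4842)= 18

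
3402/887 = 3402/887 = 3.84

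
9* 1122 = 10098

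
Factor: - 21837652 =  - 2^2*5459413^1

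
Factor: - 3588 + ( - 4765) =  - 8353^1 = -  8353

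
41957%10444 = 181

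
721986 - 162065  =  559921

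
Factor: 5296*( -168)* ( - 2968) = 2640712704 = 2^10*3^1*7^2*53^1*331^1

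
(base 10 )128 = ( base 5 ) 1003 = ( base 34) 3q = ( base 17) 79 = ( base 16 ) 80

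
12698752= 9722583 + 2976169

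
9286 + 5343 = 14629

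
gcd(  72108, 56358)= 18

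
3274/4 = 818  +  1/2 = 818.50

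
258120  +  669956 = 928076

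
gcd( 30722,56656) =2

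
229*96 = 21984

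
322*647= 208334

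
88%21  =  4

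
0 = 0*507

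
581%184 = 29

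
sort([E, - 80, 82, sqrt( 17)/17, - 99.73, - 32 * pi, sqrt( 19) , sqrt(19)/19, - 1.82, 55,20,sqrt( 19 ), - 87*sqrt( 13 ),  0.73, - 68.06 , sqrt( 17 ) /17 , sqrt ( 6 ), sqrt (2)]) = [ - 87*sqrt ( 13), - 32*pi , - 99.73, - 80, - 68.06, - 1.82,  sqrt( 19)/19, sqrt(17) /17,sqrt( 17 ) /17, 0.73, sqrt( 2), sqrt( 6), E, sqrt(19 ),sqrt ( 19), 20,55,82]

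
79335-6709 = 72626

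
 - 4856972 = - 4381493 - 475479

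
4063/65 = 4063/65 = 62.51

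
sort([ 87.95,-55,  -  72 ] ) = [ - 72,-55, 87.95]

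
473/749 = 473/749 = 0.63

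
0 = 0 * 92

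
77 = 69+8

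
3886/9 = 431 + 7/9  =  431.78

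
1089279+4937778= 6027057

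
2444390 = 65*37606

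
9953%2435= 213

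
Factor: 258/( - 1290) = -5^ (-1)  =  -1/5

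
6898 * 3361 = 23184178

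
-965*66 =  - 63690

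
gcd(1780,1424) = 356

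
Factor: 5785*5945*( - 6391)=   -  219798153575 = - 5^2*7^1*11^1*13^1*29^1*41^1  *  83^1*89^1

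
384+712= 1096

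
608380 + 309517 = 917897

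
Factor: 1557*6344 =9877608 = 2^3 * 3^2*13^1*61^1*173^1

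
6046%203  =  159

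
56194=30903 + 25291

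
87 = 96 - 9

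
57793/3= 19264 + 1/3 =19264.33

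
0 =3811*0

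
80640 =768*105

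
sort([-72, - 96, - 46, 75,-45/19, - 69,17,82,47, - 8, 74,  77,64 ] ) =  [ - 96, - 72, - 69, - 46, - 8,-45/19, 17,47, 64, 74,75,77,  82 ] 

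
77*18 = 1386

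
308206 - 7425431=  -  7117225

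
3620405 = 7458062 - 3837657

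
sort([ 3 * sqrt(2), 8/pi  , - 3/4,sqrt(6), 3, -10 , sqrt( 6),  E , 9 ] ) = [-10 ,  -  3/4, sqrt( 6 ),sqrt(6) , 8/pi, E,3,3 * sqrt( 2),  9 ] 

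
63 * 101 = 6363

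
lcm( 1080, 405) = 3240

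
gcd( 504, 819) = 63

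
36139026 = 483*74822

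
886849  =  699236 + 187613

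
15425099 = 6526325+8898774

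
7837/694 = 7837/694 = 11.29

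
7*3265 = 22855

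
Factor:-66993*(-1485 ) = 3^4*5^1*11^1*137^1*163^1 = 99484605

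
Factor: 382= 2^1*191^1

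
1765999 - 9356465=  - 7590466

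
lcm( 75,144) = 3600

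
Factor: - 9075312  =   - 2^4*3^2*19^1* 31^1*107^1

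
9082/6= 1513 + 2/3=1513.67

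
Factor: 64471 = 11^1*5861^1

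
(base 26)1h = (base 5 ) 133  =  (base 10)43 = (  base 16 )2b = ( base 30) 1D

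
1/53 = 1/53=0.02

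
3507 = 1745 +1762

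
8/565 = 8/565=   0.01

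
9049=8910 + 139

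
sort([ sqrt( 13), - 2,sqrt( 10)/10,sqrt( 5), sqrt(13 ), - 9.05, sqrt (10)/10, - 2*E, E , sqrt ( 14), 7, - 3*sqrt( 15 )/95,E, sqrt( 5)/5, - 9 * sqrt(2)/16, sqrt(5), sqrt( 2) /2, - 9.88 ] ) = [ - 9.88,  -  9.05, - 2*E, - 2,-9*sqrt( 2 ) /16, - 3 * sqrt(15)/95,  sqrt(10)/10,sqrt( 10 ) /10,sqrt ( 5)/5,  sqrt( 2)/2,  sqrt(5 ),sqrt( 5 ),E,  E,sqrt( 13 ),sqrt(13),sqrt ( 14), 7]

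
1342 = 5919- 4577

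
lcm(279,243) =7533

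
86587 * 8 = 692696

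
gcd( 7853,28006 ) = 1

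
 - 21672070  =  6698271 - 28370341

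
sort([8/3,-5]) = [- 5, 8/3]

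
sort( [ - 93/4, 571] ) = [ - 93/4,  571 ] 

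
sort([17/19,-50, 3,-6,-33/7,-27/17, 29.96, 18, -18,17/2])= [ - 50, - 18, - 6,-33/7, - 27/17 , 17/19, 3, 17/2,18, 29.96]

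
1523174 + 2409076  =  3932250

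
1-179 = -178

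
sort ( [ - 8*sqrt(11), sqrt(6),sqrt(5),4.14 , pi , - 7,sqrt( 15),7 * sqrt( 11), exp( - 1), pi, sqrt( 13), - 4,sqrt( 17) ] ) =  [ - 8*sqrt( 11), - 7, - 4 , exp( - 1 ),  sqrt( 5),sqrt( 6 ) , pi,pi,  sqrt(13),  sqrt(15 ),sqrt(17 ), 4.14,7 * sqrt (11 ) ] 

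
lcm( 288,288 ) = 288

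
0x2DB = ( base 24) 16B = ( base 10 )731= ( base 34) LH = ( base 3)1000002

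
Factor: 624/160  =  39/10 = 2^( - 1 )*3^1 * 5^( - 1 )*13^1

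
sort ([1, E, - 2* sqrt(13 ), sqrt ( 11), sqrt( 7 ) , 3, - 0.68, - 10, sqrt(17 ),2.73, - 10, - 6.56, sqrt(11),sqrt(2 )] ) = [ - 10, - 10,-2*sqrt (13), - 6.56, - 0.68,1,sqrt (2 ),sqrt (7), E,  2.73,3, sqrt( 11 ), sqrt (11 ),  sqrt( 17)]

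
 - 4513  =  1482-5995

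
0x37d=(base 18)2db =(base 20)24D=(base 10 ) 893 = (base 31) SP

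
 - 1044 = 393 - 1437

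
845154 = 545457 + 299697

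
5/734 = 5/734 = 0.01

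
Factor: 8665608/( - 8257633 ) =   -  2^3*3^1*7^1*  79^( - 1 )* 51581^1*104527^(-1)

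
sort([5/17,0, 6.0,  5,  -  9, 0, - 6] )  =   [ - 9, - 6, 0,0,5/17,5, 6.0]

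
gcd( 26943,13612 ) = 1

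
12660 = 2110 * 6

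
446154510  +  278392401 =724546911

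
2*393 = 786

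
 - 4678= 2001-6679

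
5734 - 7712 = -1978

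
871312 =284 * 3068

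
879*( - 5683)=-4995357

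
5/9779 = 5/9779 = 0.00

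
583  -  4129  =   -3546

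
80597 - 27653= 52944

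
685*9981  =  6836985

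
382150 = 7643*50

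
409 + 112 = 521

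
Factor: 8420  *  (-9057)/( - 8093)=2^2*3^1*5^1*421^1*3019^1 *8093^( - 1) = 76259940/8093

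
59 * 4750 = 280250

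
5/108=5/108  =  0.05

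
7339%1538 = 1187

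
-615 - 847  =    -  1462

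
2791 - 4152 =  -1361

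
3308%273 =32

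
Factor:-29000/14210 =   -  100/49=-2^2 *5^2*7^(-2)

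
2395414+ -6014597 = -3619183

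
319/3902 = 319/3902 = 0.08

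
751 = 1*751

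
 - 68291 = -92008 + 23717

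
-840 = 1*(-840)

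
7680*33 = 253440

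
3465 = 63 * 55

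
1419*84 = 119196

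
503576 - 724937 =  - 221361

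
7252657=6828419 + 424238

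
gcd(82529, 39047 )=1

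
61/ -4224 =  - 61/4224 = - 0.01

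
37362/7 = 5337+3/7 = 5337.43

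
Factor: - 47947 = -47947^1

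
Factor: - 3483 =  - 3^4 * 43^1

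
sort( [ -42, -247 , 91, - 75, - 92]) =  [- 247 ,  -  92, - 75, -42,91] 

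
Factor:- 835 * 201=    - 167835= -  3^1 * 5^1*67^1* 167^1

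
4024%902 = 416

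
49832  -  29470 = 20362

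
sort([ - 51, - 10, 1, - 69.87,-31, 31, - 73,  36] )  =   [ -73, - 69.87 , - 51, -31,  -  10, 1,31,36 ]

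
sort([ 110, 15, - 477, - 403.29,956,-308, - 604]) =[ - 604, - 477, - 403.29,-308,15, 110, 956] 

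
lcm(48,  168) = 336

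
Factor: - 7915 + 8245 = 2^1*3^1*5^1 * 11^1  =  330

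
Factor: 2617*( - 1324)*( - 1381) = 2^2*331^1*1381^1*2617^1 = 4785037948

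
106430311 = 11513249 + 94917062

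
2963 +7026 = 9989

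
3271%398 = 87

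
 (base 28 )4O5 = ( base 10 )3813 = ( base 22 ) 7J7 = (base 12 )2259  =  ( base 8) 7345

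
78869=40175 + 38694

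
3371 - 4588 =-1217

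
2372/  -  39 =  - 2372/39 = - 60.82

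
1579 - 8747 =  - 7168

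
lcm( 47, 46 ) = 2162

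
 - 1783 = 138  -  1921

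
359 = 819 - 460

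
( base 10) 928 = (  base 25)1C3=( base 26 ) 19i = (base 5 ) 12203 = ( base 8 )1640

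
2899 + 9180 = 12079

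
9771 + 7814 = 17585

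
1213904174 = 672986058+540918116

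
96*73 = 7008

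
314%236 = 78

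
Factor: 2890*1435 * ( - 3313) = - 13739507950 = - 2^1*5^2*7^1*17^2 *41^1*3313^1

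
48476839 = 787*61597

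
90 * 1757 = 158130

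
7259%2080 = 1019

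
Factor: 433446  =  2^1 * 3^1*13^1*5557^1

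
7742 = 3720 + 4022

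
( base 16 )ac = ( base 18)9a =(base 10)172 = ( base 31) 5h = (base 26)6G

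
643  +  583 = 1226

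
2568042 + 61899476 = 64467518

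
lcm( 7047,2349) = 7047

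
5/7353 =5/7353 = 0.00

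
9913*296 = 2934248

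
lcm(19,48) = 912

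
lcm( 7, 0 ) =0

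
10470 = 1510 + 8960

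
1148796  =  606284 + 542512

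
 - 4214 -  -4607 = 393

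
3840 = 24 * 160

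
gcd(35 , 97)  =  1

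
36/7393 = 36/7393=0.00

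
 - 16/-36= 4/9 = 0.44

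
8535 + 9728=18263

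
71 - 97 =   -  26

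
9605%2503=2096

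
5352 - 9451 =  - 4099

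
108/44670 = 18/7445  =  0.00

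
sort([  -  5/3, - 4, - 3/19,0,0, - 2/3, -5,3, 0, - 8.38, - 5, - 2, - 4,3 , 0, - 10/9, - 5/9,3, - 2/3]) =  [ - 8.38,- 5, - 5, - 4, - 4, - 2, - 5/3, - 10/9, - 2/3,  -  2/3,  -  5/9, - 3/19, 0,0,0,0,3 , 3,3 ] 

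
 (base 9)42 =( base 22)1G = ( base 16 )26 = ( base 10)38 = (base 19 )20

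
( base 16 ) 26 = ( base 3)1102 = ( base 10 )38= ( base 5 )123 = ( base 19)20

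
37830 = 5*7566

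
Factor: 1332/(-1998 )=  -  2/3  =  -  2^1*3^(  -  1) 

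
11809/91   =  1687/13 = 129.77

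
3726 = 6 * 621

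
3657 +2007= 5664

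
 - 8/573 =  - 8/573  =  - 0.01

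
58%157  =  58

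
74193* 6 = 445158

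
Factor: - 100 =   -  2^2*5^2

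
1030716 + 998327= 2029043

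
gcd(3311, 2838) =473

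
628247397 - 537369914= 90877483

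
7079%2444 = 2191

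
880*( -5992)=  - 5272960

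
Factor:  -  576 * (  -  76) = 2^8*3^2*19^1  =  43776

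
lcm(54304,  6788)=54304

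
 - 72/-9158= 36/4579 = 0.01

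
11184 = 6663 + 4521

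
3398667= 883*3849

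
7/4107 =7/4107  =  0.00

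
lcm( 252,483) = 5796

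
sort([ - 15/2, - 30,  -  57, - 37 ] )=[ - 57,-37 , - 30 ,-15/2 ] 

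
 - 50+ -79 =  - 129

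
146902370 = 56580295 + 90322075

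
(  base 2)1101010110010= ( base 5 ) 204314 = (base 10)6834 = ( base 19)IHD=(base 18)131C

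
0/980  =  0= 0.00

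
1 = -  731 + 732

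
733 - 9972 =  - 9239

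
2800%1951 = 849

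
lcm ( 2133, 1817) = 49059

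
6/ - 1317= - 2/439 = -0.00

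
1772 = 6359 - 4587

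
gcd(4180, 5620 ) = 20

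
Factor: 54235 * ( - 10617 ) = - 575812995=- 3^1*5^1* 3539^1*10847^1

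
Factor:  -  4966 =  - 2^1*13^1*191^1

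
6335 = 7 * 905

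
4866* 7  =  34062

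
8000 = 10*800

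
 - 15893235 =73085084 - 88978319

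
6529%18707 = 6529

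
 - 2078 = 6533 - 8611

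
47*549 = 25803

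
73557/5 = 73557/5 = 14711.40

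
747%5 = 2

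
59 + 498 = 557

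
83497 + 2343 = 85840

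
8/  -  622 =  - 4/311 =- 0.01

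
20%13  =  7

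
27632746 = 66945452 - 39312706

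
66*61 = 4026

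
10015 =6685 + 3330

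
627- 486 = 141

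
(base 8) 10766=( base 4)1013312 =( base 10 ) 4598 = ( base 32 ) 4FM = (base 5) 121343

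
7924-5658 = 2266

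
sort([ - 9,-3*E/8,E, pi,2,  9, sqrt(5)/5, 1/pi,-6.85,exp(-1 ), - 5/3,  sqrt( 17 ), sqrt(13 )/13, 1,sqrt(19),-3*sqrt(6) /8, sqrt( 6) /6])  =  [-9, - 6.85,-5/3,-3*E/8, - 3*sqrt(6)/8, sqrt( 13)/13,1/pi , exp( - 1), sqrt(6) /6 , sqrt(5) /5,1,2, E, pi, sqrt(17), sqrt(19), 9]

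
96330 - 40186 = 56144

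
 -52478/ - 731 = 71+577/731 = 71.79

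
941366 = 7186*131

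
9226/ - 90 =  - 4613/45  =  - 102.51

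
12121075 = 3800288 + 8320787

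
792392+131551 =923943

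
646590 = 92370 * 7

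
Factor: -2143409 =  - 19^1*97^1* 1163^1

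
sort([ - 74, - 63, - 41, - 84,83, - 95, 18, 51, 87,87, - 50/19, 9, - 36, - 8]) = [-95 , - 84,-74, - 63, - 41 , - 36, - 8  , - 50/19,9, 18,51,83,  87,87 ] 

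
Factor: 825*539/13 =444675/13 = 3^1*5^2*7^2*11^2*13^ ( - 1) 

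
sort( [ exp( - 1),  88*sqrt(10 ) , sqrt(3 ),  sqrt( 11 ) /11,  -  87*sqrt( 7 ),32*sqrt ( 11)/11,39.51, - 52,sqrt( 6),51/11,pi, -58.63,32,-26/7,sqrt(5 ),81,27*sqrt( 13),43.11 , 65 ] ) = [ - 87*sqrt( 7), - 58.63, - 52 ,-26/7,sqrt( 11) /11,  exp( - 1), sqrt( 3), sqrt( 5),sqrt ( 6),pi,51/11, 32*sqrt(11) /11,  32, 39.51,43.11,  65,  81,27*sqrt (13),88*sqrt( 10)]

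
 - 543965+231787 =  - 312178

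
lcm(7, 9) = 63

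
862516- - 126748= 989264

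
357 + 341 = 698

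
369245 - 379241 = - 9996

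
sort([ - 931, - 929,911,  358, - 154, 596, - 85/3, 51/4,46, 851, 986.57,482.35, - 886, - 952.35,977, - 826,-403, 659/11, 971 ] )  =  [ - 952.35, - 931, - 929, - 886, - 826 , - 403, - 154, - 85/3, 51/4 , 46, 659/11, 358,482.35,596,  851, 911,971,977,986.57]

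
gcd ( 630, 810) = 90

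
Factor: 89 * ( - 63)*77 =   -  3^2 *7^2 * 11^1*89^1 = - 431739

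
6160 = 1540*4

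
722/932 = 361/466 = 0.77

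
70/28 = 2+1/2= 2.50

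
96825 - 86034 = 10791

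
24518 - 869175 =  -844657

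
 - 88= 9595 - 9683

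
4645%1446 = 307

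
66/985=66/985 = 0.07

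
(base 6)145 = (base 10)65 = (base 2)1000001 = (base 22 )2l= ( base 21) 32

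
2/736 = 1/368=   0.00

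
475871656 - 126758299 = 349113357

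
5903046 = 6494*909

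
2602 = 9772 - 7170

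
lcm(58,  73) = 4234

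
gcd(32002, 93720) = 2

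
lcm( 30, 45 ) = 90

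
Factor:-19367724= - 2^2*3^1*37^1*181^1*241^1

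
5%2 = 1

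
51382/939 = 51382/939  =  54.72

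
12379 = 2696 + 9683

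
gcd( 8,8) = 8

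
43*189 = 8127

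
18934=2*9467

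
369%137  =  95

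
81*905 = 73305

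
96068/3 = 96068/3 = 32022.67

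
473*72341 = 34217293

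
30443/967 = 30443/967=31.48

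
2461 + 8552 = 11013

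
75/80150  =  3/3206 = 0.00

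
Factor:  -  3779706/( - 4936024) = 1889853/2468012 = 2^( - 2 )*3^1*7^1*31^1 * 67^ ( -1)*2903^1*9209^( - 1) 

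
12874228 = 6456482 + 6417746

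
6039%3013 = 13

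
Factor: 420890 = 2^1*5^1 * 42089^1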